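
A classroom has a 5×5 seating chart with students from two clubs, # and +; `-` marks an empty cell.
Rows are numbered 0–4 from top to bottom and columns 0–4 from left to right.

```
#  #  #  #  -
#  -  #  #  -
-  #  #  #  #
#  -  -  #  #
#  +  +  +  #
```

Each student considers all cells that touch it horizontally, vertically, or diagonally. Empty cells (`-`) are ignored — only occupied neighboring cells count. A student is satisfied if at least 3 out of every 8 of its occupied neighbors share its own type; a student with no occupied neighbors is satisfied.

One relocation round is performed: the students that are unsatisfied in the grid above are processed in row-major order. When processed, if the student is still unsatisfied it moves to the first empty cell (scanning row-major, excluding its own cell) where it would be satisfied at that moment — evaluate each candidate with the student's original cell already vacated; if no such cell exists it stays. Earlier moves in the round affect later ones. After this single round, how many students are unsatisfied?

2

Initially unsatisfied (in order): (4,1), (4,3).
  (4,1): no empty cell satisfies it; stays.
  (4,3): no empty cell satisfies it; stays.
Resulting grid:
# # # # -
# - # # -
- # # # #
# - - # #
# + + + #
Unsatisfied now: (4,1), (4,3).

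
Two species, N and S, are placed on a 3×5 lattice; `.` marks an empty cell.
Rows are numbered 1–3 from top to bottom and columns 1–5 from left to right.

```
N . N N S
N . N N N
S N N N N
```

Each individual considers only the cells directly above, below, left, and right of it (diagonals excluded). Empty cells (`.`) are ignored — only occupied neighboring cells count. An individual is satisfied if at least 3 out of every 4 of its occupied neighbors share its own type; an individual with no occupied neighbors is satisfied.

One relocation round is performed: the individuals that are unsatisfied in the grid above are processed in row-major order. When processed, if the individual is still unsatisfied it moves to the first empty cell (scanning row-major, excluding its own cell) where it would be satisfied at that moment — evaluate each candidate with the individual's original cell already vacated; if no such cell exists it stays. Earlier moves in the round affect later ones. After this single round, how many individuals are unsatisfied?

4

Initially unsatisfied (in order): (1,4), (1,5), (2,1), (2,5), (3,1), (3,2).
  (1,4) → (1,2).
  (1,5): no empty cell satisfies it; stays.
  (2,1) → (2,2).
  (2,5): no empty cell satisfies it; stays.
  (3,1): no empty cell satisfies it; stays.
  (3,2): no empty cell satisfies it; stays.
Resulting grid:
N N N . S
. N N N N
S N N N N
Unsatisfied now: (1,5), (2,5), (3,1), (3,2).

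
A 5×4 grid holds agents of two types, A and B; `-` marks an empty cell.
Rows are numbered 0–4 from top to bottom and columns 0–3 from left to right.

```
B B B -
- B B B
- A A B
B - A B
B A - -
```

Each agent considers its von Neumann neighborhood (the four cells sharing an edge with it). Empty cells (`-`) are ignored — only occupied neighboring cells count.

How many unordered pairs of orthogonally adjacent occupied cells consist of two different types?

Scan each occupied cell's neighbors to the right and below so each pair is counted once.
From row 0: 0 unlike of 4 pairs (running 0/4).
From row 1: 2 unlike of 5 pairs (running 2/9).
From row 2: 1 unlike of 4 pairs (running 3/13).
From row 3: 1 unlike of 2 pairs (running 4/15).
From row 4: 1 unlike of 1 pairs (running 5/16).
Total adjacent occupied pairs: 16; unlike-type pairs: 5.

5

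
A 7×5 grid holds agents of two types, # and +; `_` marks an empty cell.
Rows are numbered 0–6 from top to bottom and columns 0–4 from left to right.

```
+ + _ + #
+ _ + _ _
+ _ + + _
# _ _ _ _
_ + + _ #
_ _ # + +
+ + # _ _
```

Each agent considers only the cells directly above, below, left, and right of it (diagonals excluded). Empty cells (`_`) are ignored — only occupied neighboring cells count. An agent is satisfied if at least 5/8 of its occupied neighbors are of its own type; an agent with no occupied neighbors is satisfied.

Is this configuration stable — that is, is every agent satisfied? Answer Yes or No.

No

(0,0)+ 2/2 ✓
(0,1)+ 1/1 ✓
(0,3)+ 0/1 ✗
(0,4)# 0/1 ✗
(1,0)+ 2/2 ✓
(1,2)+ 1/1 ✓
(2,0)+ 1/2 ✗
(2,2)+ 2/2 ✓
(2,3)+ 1/1 ✓
(3,0)# 0/1 ✗
(4,1)+ 1/1 ✓
(4,2)+ 1/2 ✗
(4,4)# 0/1 ✗
(5,2)# 1/3 ✗
(5,3)+ 1/2 ✗
(5,4)+ 1/2 ✗
(6,0)+ 1/1 ✓
(6,1)+ 1/2 ✗
(6,2)# 1/2 ✗
For instance (0,3) has only 0/1 same-type neighbors, below 5/8.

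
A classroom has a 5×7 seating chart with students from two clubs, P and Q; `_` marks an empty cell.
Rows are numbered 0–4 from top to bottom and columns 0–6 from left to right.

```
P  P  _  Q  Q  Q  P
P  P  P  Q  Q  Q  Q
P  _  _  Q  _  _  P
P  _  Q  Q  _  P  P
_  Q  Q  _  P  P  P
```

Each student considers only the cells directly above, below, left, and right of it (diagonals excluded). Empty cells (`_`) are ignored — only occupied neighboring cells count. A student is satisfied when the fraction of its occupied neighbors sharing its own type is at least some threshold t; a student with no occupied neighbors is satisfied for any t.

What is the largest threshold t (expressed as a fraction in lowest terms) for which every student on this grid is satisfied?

(0,0)P 2/2
(0,1)P 2/2
(0,3)Q 2/2
(0,4)Q 3/3
(0,5)Q 2/3
(0,6)P 0/2
(1,0)P 3/3
(1,1)P 3/3
(1,2)P 1/2
(1,3)Q 3/4
(1,4)Q 3/3
(1,5)Q 3/3
(1,6)Q 1/3
(2,0)P 2/2
(2,3)Q 2/2
(2,6)P 1/2
(3,0)P 1/1
(3,2)Q 2/2
(3,3)Q 2/2
(3,5)P 2/2
(3,6)P 3/3
(4,1)Q 1/1
(4,2)Q 2/2
(4,4)P 1/1
(4,5)P 3/3
(4,6)P 2/2
The smallest same-type fraction is 0/2 at (0,6), which reduces to 0/1. Any threshold above that leaves this student unsatisfied.

0/1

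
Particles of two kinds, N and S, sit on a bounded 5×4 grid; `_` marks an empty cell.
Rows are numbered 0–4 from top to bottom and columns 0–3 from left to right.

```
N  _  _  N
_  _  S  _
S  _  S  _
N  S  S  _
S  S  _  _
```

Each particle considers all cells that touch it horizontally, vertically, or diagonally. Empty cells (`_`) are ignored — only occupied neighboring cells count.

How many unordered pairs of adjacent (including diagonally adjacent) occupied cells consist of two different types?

5

Scan each occupied cell's neighbors to the right and below (and the two forward diagonals) so each pair is counted once.
Row 0: N(0,3)–S(1,2)≠  → 1/1 unlike.
Row 1: S(1,2)–S(2,2)=  → 0/1 unlike.
Row 2: S(2,0)–N(3,0)≠ S(2,0)–S(3,1)= S(2,2)–S(3,2)= S(2,2)–S(3,1)=  → 1/4 unlike.
Row 3: N(3,0)–S(3,1)≠ N(3,0)–S(4,0)≠ N(3,0)–S(4,1)≠ S(3,1)–S(3,2)= S(3,1)–S(4,1)= S(3,1)–S(4,0)= S(3,2)–S(4,1)=  → 3/7 unlike.
Row 4: S(4,0)–S(4,1)=  → 0/1 unlike.
Total adjacent occupied pairs: 14; unlike-type pairs: 5.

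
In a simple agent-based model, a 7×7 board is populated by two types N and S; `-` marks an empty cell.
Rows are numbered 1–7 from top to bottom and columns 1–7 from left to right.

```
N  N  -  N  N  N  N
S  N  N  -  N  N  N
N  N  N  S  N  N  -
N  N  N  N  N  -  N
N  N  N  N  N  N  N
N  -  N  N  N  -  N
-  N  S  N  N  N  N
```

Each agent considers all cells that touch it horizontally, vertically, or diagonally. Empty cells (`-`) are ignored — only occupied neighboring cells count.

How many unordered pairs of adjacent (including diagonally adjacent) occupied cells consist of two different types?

16

Scan each occupied cell's neighbors to the right and below (and the two forward diagonals) so each pair is counted once.
Row 1: N(1,1)–N(1,2)= N(1,1)–S(2,1)≠ N(1,1)–N(2,2)= N(1,2)–N(2,2)= N(1,2)–N(2,3)= N(1,2)–S(2,1)≠ N(1,4)–N(1,5)= N(1,4)–N(2,5)= N(1,4)–N(2,3)= N(1,5)–N(1,6)= N(1,5)–N(2,5)= N(1,5)–N(2,6)= N(1,6)–N(1,7)= N(1,6)–N(2,6)= N(1,6)–N(2,7)= N(1,6)–N(2,5)= N(1,7)–N(2,7)= N(1,7)–N(2,6)=  → 2/18 unlike.
Row 2: S(2,1)–N(2,2)≠ S(2,1)–N(3,1)≠ S(2,1)–N(3,2)≠ N(2,2)–N(2,3)= N(2,2)–N(3,2)= N(2,2)–N(3,3)= N(2,2)–N(3,1)= N(2,3)–N(3,3)= N(2,3)–S(3,4)≠ N(2,3)–N(3,2)= N(2,5)–N(2,6)= N(2,5)–N(3,5)= N(2,5)–N(3,6)= N(2,5)–S(3,4)≠ N(2,6)–N(2,7)= N(2,6)–N(3,6)= N(2,6)–N(3,5)= N(2,7)–N(3,6)=  → 5/18 unlike.
Row 3: N(3,1)–N(3,2)= N(3,1)–N(4,1)= N(3,1)–N(4,2)= N(3,2)–N(3,3)= N(3,2)–N(4,2)= N(3,2)–N(4,3)= N(3,2)–N(4,1)= N(3,3)–S(3,4)≠ N(3,3)–N(4,3)= N(3,3)–N(4,4)= N(3,3)–N(4,2)= S(3,4)–N(3,5)≠ S(3,4)–N(4,4)≠ S(3,4)–N(4,5)≠ S(3,4)–N(4,3)≠ N(3,5)–N(3,6)= N(3,5)–N(4,5)= N(3,5)–N(4,4)= N(3,6)–N(4,7)= N(3,6)–N(4,5)=  → 5/20 unlike.
Row 4: N(4,1)–N(4,2)= N(4,1)–N(5,1)= N(4,1)–N(5,2)= N(4,2)–N(4,3)= N(4,2)–N(5,2)= N(4,2)–N(5,3)= N(4,2)–N(5,1)= N(4,3)–N(4,4)= N(4,3)–N(5,3)= N(4,3)–N(5,4)= N(4,3)–N(5,2)= N(4,4)–N(4,5)= N(4,4)–N(5,4)= N(4,4)–N(5,5)= N(4,4)–N(5,3)= N(4,5)–N(5,5)= N(4,5)–N(5,6)= N(4,5)–N(5,4)= N(4,7)–N(5,7)= N(4,7)–N(5,6)=  → 0/20 unlike.
Row 5: N(5,1)–N(5,2)= N(5,1)–N(6,1)= N(5,2)–N(5,3)= N(5,2)–N(6,3)= N(5,2)–N(6,1)= N(5,3)–N(5,4)= N(5,3)–N(6,3)= N(5,3)–N(6,4)= N(5,4)–N(5,5)= N(5,4)–N(6,4)= N(5,4)–N(6,5)= N(5,4)–N(6,3)= N(5,5)–N(5,6)= N(5,5)–N(6,5)= N(5,5)–N(6,4)= N(5,6)–N(5,7)= N(5,6)–N(6,7)= N(5,6)–N(6,5)= N(5,7)–N(6,7)=  → 0/19 unlike.
Row 6: N(6,1)–N(7,2)= N(6,3)–N(6,4)= N(6,3)–S(7,3)≠ N(6,3)–N(7,4)= N(6,3)–N(7,2)= N(6,4)–N(6,5)= N(6,4)–N(7,4)= N(6,4)–N(7,5)= N(6,4)–S(7,3)≠ N(6,5)–N(7,5)= N(6,5)–N(7,6)= N(6,5)–N(7,4)= N(6,7)–N(7,7)= N(6,7)–N(7,6)=  → 2/14 unlike.
Row 7: N(7,2)–S(7,3)≠ S(7,3)–N(7,4)≠ N(7,4)–N(7,5)= N(7,5)–N(7,6)= N(7,6)–N(7,7)=  → 2/5 unlike.
Total adjacent occupied pairs: 114; unlike-type pairs: 16.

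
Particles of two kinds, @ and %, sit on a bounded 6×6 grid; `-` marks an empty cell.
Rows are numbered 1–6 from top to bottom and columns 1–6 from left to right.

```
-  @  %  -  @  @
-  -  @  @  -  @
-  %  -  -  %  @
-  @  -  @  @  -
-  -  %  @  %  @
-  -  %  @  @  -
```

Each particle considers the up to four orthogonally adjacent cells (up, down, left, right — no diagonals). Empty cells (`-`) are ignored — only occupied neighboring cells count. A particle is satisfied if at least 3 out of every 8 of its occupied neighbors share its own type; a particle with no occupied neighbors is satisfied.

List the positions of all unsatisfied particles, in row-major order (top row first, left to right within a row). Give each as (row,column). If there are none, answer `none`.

(1,2), (1,3), (3,2), (3,5), (4,2), (4,5), (5,5), (5,6)

(1,2)@ 0/1 unhappy
(1,3)% 0/2 unhappy
(1,5)@ 1/1 ok
(1,6)@ 2/2 ok
(2,3)@ 1/2 ok
(2,4)@ 1/1 ok
(2,6)@ 2/2 ok
(3,2)% 0/1 unhappy
(3,5)% 0/2 unhappy
(3,6)@ 1/2 ok
(4,2)@ 0/1 unhappy
(4,4)@ 2/2 ok
(4,5)@ 1/3 unhappy
(5,3)% 1/2 ok
(5,4)@ 2/4 ok
(5,5)% 0/4 unhappy
(5,6)@ 0/1 unhappy
(6,3)% 1/2 ok
(6,4)@ 2/3 ok
(6,5)@ 1/2 ok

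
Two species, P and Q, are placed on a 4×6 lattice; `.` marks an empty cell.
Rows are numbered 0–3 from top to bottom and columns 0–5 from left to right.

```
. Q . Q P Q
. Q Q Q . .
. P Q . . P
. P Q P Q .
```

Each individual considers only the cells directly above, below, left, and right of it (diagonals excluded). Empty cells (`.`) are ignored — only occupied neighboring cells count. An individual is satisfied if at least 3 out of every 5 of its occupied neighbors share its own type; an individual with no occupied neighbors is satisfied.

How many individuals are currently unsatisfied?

8

Row 0: (0,1)Q 1/1 ✓ · (0,3)Q 1/2 ✗ · (0,4)P 0/2 ✗ · (0,5)Q 0/1 ✗
Row 1: (1,1)Q 2/3 ✓ · (1,2)Q 3/3 ✓ · (1,3)Q 2/2 ✓
Row 2: (2,1)P 1/3 ✗ · (2,2)Q 2/3 ✓ · (2,5)P 0/0 ✓
Row 3: (3,1)P 1/2 ✗ · (3,2)Q 1/3 ✗ · (3,3)P 0/2 ✗ · (3,4)Q 0/1 ✗
Unsatisfied: (0,3), (0,4), (0,5), (2,1), (3,1), (3,2), (3,3), (3,4) — 8 in total.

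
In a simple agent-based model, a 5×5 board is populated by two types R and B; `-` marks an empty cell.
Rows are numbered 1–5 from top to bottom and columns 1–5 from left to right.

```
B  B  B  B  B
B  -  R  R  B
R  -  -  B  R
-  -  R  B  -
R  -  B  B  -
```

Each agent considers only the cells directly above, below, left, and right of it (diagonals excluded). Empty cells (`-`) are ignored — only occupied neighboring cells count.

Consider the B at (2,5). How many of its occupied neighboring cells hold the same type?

Occupied neighbors of (2,5): (1,5)=B, (3,5)=R, (2,4)=R.
Same type (B): 1 of 3.

1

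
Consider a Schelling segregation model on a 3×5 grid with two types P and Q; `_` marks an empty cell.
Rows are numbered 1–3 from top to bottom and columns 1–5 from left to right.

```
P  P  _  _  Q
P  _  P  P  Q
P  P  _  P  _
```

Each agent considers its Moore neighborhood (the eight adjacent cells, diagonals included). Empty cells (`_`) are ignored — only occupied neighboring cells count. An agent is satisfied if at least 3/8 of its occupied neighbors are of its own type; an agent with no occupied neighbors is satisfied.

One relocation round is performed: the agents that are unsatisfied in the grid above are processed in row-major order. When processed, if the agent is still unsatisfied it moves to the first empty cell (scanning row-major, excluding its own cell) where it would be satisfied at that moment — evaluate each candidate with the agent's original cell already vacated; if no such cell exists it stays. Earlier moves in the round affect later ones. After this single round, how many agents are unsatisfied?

Initially unsatisfied (in order): (2,5).
  (2,5): no empty cell satisfies it; stays.
Resulting grid:
P P _ _ Q
P _ P P Q
P P _ P _
Unsatisfied now: (2,5).

1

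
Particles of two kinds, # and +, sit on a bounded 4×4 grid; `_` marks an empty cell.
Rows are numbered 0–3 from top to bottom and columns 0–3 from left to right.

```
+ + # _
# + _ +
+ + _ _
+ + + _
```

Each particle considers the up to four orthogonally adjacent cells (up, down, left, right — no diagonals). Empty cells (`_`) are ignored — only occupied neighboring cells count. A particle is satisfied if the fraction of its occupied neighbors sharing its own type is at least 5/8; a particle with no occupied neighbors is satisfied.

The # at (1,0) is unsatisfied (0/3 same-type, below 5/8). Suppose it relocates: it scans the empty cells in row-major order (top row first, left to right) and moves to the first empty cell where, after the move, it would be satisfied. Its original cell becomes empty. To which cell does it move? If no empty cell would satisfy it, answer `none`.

none

Vacating (1,0). Empty cells in order:
  (0,3): 1/2 same-type → still unsatisfied.
  (1,2): 1/3 same-type → still unsatisfied.
  (2,2): 0/2 same-type → still unsatisfied.
  (2,3): 0/1 same-type → still unsatisfied.
  (3,3): 0/1 same-type → still unsatisfied.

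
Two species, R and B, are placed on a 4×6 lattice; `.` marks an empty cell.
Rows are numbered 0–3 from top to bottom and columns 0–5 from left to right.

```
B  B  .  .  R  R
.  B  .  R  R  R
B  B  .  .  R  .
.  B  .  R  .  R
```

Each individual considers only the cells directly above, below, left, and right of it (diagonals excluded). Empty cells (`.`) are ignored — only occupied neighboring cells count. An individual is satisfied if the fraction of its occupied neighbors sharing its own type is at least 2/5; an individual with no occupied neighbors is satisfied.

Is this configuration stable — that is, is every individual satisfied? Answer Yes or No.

Yes

Row 0: (0,0)B 1/1 ✓ · (0,1)B 2/2 ✓ · (0,4)R 2/2 ✓ · (0,5)R 2/2 ✓
Row 1: (1,1)B 2/2 ✓ · (1,3)R 1/1 ✓ · (1,4)R 4/4 ✓ · (1,5)R 2/2 ✓
Row 2: (2,0)B 1/1 ✓ · (2,1)B 3/3 ✓ · (2,4)R 1/1 ✓
Row 3: (3,1)B 1/1 ✓ · (3,3)R 0/0 ✓ · (3,5)R 0/0 ✓
All meet the threshold, so the configuration is stable.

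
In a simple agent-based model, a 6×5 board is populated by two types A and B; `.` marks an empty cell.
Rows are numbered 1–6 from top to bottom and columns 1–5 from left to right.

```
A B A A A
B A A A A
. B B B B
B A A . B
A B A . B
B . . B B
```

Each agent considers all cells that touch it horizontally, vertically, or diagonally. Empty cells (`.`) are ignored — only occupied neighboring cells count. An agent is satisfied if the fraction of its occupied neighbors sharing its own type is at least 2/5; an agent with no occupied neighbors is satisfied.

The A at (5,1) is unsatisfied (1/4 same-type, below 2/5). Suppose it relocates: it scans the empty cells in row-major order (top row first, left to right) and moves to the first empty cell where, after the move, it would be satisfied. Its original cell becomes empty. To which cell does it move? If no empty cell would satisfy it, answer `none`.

Vacating (5,1). Empty cells in order:
  (3,1): 2/5 same-type → satisfied — stop here.

(3,1)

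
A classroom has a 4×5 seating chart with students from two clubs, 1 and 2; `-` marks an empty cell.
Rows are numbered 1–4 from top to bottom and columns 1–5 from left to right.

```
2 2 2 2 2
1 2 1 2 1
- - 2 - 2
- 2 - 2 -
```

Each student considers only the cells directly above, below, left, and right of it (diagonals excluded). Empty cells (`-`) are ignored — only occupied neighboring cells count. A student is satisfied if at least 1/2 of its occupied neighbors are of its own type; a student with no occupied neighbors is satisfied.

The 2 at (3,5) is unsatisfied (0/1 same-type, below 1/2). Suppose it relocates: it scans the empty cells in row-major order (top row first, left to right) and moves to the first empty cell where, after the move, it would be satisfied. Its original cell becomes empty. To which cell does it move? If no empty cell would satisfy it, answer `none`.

(3,2)

Vacating (3,5). Empty cells in order:
  (3,1): 0/1 same-type → still unsatisfied.
  (3,2): 3/3 same-type → satisfied — stop here.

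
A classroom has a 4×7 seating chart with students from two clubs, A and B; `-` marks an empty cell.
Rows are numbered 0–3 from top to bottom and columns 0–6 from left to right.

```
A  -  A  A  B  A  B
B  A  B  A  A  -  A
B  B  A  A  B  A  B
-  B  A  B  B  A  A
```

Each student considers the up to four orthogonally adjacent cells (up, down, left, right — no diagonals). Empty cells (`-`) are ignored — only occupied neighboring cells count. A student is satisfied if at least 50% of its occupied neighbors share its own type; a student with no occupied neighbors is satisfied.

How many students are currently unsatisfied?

Row 0: (0,0)A 0/1 ✗ · (0,2)A 1/2 ✓ · (0,3)A 2/3 ✓ · (0,4)B 0/3 ✗ · (0,5)A 0/2 ✗ · (0,6)B 0/2 ✗
Row 1: (1,0)B 1/3 ✗ · (1,1)A 0/3 ✗ · (1,2)B 0/4 ✗ · (1,3)A 3/4 ✓ · (1,4)A 1/3 ✗ · (1,6)A 0/2 ✗
Row 2: (2,0)B 2/2 ✓ · (2,1)B 2/4 ✓ · (2,2)A 2/4 ✓ · (2,3)A 2/4 ✓ · (2,4)B 1/4 ✗ · (2,5)A 1/3 ✗ · (2,6)B 0/3 ✗
Row 3: (3,1)B 1/2 ✓ · (3,2)A 1/3 ✗ · (3,3)B 1/3 ✗ · (3,4)B 2/3 ✓ · (3,5)A 2/3 ✓ · (3,6)A 1/2 ✓
Unsatisfied: (0,0), (0,4), (0,5), (0,6), (1,0), (1,1), (1,2), (1,4), (1,6), (2,4), (2,5), (2,6), (3,2), (3,3) — 14 in total.

14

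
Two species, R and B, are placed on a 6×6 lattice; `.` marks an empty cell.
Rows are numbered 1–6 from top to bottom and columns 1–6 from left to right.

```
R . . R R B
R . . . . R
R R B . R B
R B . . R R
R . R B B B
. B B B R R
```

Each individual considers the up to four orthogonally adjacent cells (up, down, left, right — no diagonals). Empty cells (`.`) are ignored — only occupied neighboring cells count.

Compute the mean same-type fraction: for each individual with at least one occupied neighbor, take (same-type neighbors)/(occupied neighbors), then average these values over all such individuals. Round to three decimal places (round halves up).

0.507

(1,1)R 1/1
(1,4)R 1/1
(1,5)R 1/2
(1,6)B 0/2
(2,1)R 2/2
(2,6)R 0/2
(3,1)R 3/3
(3,2)R 1/3
(3,3)B 0/1
(3,5)R 1/2
(3,6)B 0/3
(4,1)R 2/3
(4,2)B 0/2
(4,5)R 2/3
(4,6)R 1/3
(5,1)R 1/1
(5,3)R 0/2
(5,4)B 2/3
(5,5)B 2/4
(5,6)B 1/3
(6,2)B 1/1
(6,3)B 2/3
(6,4)B 2/3
(6,5)R 1/3
(6,6)R 1/2
Sum over 25 individuals: 1/1 + 1/1 + 1/2 + 0/2 + 2/2 + 0/2 + 3/3 + 1/3 + 0/1 + 1/2 + 0/3 + 2/3 + 0/2 + 2/3 + 1/3 + 1/1 + 0/2 + 2/3 + 2/4 + 1/3 + 1/1 + 2/3 + 2/3 + 1/3 + 1/2 = 38/3; mean = 38/3 ÷ 25 = 38/75 = 0.506666… → 0.507.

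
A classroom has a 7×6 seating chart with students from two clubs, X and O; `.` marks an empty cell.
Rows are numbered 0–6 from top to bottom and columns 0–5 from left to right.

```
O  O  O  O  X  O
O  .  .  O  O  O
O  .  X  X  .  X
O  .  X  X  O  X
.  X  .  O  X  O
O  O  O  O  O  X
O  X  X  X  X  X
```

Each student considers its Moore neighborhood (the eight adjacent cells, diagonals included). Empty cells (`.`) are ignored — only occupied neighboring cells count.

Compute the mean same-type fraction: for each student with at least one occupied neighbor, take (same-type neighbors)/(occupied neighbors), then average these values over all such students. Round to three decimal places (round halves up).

(0,0)O 2/2
(0,1)O 3/3
(0,2)O 3/3
(0,3)O 3/4
(0,4)X 0/5
(0,5)O 2/3
(1,0)O 3/3
(1,3)O 3/6
(1,4)O 4/7
(1,5)O 2/4
(2,0)O 2/2
(2,2)X 3/4
(2,3)X 3/6
(2,5)X 1/4
(3,0)O 1/2
(3,2)X 4/5
(3,3)X 4/6
(3,4)O 2/7
(3,5)X 2/4
(4,1)X 1/5
(4,3)O 4/7
(4,4)X 3/8
(4,5)O 2/5
(5,0)O 2/4
(5,1)O 3/6
(5,2)O 3/7
(5,3)O 3/7
(5,4)O 3/8
(5,5)X 3/5
(6,0)O 2/3
(6,1)X 1/5
(6,2)X 2/5
(6,3)X 2/5
(6,4)X 3/5
(6,5)X 2/3
Sum over 35 students: 2/2 + 3/3 + 3/3 + 3/4 + 0/5 + 2/3 + 3/3 + 3/6 + 4/7 + 2/4 + 2/2 + 3/4 + 3/6 + 1/4 + 1/2 + 4/5 + 4/6 + 2/7 + 2/4 + 1/5 + 4/7 + 3/8 + 2/5 + 2/4 + 3/6 + 3/7 + 3/7 + 3/8 + 3/5 + 2/3 + 1/5 + 2/5 + 2/5 + 3/5 + 2/3 = 2053/105; mean = 2053/105 ÷ 35 = 2053/3675 = 0.558639… → 0.559.

0.559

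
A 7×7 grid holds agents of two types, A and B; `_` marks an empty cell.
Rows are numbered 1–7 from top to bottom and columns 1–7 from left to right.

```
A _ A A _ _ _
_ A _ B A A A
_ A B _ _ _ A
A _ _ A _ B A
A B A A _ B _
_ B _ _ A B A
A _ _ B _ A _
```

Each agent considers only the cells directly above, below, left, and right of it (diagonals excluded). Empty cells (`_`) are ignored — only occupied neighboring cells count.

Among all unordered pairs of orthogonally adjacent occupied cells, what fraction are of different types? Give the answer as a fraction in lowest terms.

3/7

Scan each occupied cell's neighbors to the right and below so each pair is counted once.
From row 1: 1 unlike of 2 pairs (running 1/2).
From row 2: 1 unlike of 5 pairs (running 2/7).
From row 3: 1 unlike of 2 pairs (running 3/9).
From row 4: 1 unlike of 4 pairs (running 4/13).
From row 5: 2 unlike of 5 pairs (running 6/18).
From row 6: 3 unlike of 3 pairs (running 9/21).
Total adjacent occupied pairs: 21; unlike-type pairs: 9.
9/21 reduces to 3/7.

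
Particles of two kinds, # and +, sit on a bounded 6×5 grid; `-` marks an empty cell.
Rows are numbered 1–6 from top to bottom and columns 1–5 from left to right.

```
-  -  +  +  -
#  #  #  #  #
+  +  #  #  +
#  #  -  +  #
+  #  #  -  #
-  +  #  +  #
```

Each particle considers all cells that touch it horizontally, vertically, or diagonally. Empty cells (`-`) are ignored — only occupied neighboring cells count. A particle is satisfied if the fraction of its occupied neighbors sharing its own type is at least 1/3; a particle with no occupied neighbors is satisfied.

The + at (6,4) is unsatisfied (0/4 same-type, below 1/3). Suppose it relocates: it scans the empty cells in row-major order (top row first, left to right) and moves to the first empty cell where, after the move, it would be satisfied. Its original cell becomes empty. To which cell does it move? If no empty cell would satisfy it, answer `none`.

(1,5)

Vacating (6,4). Empty cells in order:
  (1,1): 0/2 same-type → still unsatisfied.
  (1,2): 1/4 same-type → still unsatisfied.
  (1,5): 1/3 same-type → satisfied — stop here.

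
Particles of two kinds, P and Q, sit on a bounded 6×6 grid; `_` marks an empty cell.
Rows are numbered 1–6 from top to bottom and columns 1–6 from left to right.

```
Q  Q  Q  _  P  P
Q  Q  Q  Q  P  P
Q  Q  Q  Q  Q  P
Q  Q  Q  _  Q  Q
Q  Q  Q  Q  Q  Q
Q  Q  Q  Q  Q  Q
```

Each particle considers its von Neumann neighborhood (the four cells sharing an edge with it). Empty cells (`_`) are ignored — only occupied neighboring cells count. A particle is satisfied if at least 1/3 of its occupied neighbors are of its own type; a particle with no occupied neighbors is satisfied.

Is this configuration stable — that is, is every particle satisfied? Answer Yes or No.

(1,1)Q 2/2 ok
(1,2)Q 3/3 ok
(1,3)Q 2/2 ok
(1,5)P 2/2 ok
(1,6)P 2/2 ok
(2,1)Q 3/3 ok
(2,2)Q 4/4 ok
(2,3)Q 4/4 ok
(2,4)Q 2/3 ok
(2,5)P 2/4 ok
(2,6)P 3/3 ok
(3,1)Q 3/3 ok
(3,2)Q 4/4 ok
(3,3)Q 4/4 ok
(3,4)Q 3/3 ok
(3,5)Q 2/4 ok
(3,6)P 1/3 ok
(4,1)Q 3/3 ok
(4,2)Q 4/4 ok
(4,3)Q 3/3 ok
(4,5)Q 3/3 ok
(4,6)Q 2/3 ok
(5,1)Q 3/3 ok
(5,2)Q 4/4 ok
(5,3)Q 4/4 ok
(5,4)Q 3/3 ok
(5,5)Q 4/4 ok
(5,6)Q 3/3 ok
(6,1)Q 2/2 ok
(6,2)Q 3/3 ok
(6,3)Q 3/3 ok
(6,4)Q 3/3 ok
(6,5)Q 3/3 ok
(6,6)Q 2/2 ok
All meet the threshold, so the configuration is stable.

Yes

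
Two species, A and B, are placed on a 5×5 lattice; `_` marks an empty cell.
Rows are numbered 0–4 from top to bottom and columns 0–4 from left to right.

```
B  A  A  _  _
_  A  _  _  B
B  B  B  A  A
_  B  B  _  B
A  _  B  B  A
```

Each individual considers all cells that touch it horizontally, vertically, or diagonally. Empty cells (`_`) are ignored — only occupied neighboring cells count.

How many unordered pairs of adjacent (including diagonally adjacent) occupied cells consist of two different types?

Scan each occupied cell's neighbors to the right and below (and the two forward diagonals) so each pair is counted once.
From row 0: 2 unlike of 5 pairs (running 2/5).
From row 1: 5 unlike of 5 pairs (running 7/10).
From row 2: 4 unlike of 12 pairs (running 11/22).
From row 3: 2 unlike of 7 pairs (running 13/29).
From row 4: 1 unlike of 2 pairs (running 14/31).
Total adjacent occupied pairs: 31; unlike-type pairs: 14.

14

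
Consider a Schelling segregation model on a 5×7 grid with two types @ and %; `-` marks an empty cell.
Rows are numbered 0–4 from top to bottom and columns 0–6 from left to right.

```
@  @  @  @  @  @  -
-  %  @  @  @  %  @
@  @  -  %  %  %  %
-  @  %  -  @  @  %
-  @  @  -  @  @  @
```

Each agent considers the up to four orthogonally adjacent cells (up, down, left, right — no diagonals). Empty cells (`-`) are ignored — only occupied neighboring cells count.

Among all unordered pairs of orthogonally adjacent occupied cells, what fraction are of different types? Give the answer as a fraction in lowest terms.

5/13

Scan each occupied cell's neighbors to the right and below so each pair is counted once.
Row 0: @(0,0)–@(0,1)= @(0,1)–@(0,2)= @(0,1)–%(1,1)≠ @(0,2)–@(0,3)= @(0,2)–@(1,2)= @(0,3)–@(0,4)= @(0,3)–@(1,3)= @(0,4)–@(0,5)= @(0,4)–@(1,4)= @(0,5)–%(1,5)≠  → 2/10 unlike.
Row 1: %(1,1)–@(1,2)≠ %(1,1)–@(2,1)≠ @(1,2)–@(1,3)= @(1,3)–@(1,4)= @(1,3)–%(2,3)≠ @(1,4)–%(1,5)≠ @(1,4)–%(2,4)≠ %(1,5)–@(1,6)≠ %(1,5)–%(2,5)= @(1,6)–%(2,6)≠  → 7/10 unlike.
Row 2: @(2,0)–@(2,1)= @(2,1)–@(3,1)= %(2,3)–%(2,4)= %(2,4)–%(2,5)= %(2,4)–@(3,4)≠ %(2,5)–%(2,6)= %(2,5)–@(3,5)≠ %(2,6)–%(3,6)=  → 2/8 unlike.
Row 3: @(3,1)–%(3,2)≠ @(3,1)–@(4,1)= %(3,2)–@(4,2)≠ @(3,4)–@(3,5)= @(3,4)–@(4,4)= @(3,5)–%(3,6)≠ @(3,5)–@(4,5)= %(3,6)–@(4,6)≠  → 4/8 unlike.
Row 4: @(4,1)–@(4,2)= @(4,4)–@(4,5)= @(4,5)–@(4,6)=  → 0/3 unlike.
Total adjacent occupied pairs: 39; unlike-type pairs: 15.
15/39 reduces to 5/13.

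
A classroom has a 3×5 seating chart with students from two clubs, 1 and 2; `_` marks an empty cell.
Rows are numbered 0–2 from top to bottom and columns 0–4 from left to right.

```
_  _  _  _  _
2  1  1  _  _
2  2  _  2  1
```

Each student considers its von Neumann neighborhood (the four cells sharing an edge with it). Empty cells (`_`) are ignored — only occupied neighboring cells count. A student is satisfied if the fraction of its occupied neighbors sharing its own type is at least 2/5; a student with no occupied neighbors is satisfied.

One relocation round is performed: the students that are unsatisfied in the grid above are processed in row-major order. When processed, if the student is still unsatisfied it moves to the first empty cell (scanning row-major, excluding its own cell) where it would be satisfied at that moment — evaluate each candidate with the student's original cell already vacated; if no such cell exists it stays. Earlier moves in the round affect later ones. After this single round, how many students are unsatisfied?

Initially unsatisfied (in order): (1,1), (2,3), (2,4).
  (1,1) → (0,1).
  (2,3) → (0,0).
  (2,4): now satisfied by earlier moves; stays.
Resulting grid:
2 1 _ _ _
2 _ 1 _ _
2 2 _ _ 1
Unsatisfied now: (0,1).

1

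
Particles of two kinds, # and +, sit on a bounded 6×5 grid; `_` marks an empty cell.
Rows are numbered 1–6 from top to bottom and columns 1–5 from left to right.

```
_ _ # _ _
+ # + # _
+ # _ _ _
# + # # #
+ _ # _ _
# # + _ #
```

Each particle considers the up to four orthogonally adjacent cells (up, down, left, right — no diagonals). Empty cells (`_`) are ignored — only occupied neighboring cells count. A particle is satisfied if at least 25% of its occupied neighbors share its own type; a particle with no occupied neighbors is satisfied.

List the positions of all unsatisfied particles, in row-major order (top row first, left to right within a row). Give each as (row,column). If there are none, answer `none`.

Row 1: (1,3)# 0/1 not
Row 2: (2,1)+ 1/2 satisfied · (2,2)# 1/3 satisfied · (2,3)+ 0/3 not · (2,4)# 0/1 not
Row 3: (3,1)+ 1/3 satisfied · (3,2)# 1/3 satisfied
Row 4: (4,1)# 0/3 not · (4,2)+ 0/3 not · (4,3)# 2/3 satisfied · (4,4)# 2/2 satisfied · (4,5)# 1/1 satisfied
Row 5: (5,1)+ 0/2 not · (5,3)# 1/2 satisfied
Row 6: (6,1)# 1/2 satisfied · (6,2)# 1/2 satisfied · (6,3)+ 0/2 not · (6,5)# 0/0 satisfied

(1,3), (2,3), (2,4), (4,1), (4,2), (5,1), (6,3)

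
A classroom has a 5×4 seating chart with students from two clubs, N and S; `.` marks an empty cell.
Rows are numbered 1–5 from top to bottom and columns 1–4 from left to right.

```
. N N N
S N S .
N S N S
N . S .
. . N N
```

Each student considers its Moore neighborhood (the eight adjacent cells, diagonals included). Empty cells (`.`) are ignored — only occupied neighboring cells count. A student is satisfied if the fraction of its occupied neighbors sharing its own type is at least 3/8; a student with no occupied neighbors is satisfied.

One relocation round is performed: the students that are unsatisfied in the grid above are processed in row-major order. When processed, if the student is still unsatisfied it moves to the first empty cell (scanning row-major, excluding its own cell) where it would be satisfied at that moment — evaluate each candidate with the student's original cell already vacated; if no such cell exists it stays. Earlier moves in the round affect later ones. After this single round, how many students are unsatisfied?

Initially unsatisfied (in order): (2,1), (2,3), (3,3).
  (2,1) → (2,4).
  (2,3): now satisfied by earlier moves; stays.
  (3,3) → (1,1).
Resulting grid:
N N N N
. N S S
N S . S
N . S .
. . N N
Unsatisfied now: (1,4).

1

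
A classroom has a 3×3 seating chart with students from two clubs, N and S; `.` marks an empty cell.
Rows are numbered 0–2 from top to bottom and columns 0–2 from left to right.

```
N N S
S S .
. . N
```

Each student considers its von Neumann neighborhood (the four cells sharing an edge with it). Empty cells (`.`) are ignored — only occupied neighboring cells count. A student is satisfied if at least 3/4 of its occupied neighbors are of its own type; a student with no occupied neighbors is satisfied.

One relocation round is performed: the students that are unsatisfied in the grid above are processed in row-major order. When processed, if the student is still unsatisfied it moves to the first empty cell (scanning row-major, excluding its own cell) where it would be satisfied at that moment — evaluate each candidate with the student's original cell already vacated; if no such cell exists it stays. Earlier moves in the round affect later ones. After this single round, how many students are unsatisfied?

4

Initially unsatisfied (in order): (0,0), (0,1), (0,2), (1,0), (1,1).
  (0,0): no empty cell satisfies it; stays.
  (0,1): no empty cell satisfies it; stays.
  (0,2) → (2,0).
  (1,0): no empty cell satisfies it; stays.
  (1,1): no empty cell satisfies it; stays.
Resulting grid:
N N .
S S .
S . N
Unsatisfied now: (0,0), (0,1), (1,0), (1,1).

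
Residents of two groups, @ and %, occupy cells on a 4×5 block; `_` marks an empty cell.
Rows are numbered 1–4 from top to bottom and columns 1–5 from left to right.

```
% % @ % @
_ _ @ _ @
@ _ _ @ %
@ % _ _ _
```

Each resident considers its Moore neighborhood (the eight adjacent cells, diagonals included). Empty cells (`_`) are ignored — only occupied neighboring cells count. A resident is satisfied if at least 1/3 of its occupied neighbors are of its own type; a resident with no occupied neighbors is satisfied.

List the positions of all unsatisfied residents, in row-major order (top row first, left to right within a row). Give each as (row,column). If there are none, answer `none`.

Row 1: (1,1)% 1/1 satisfied · (1,2)% 1/3 satisfied · (1,3)@ 1/3 satisfied · (1,4)% 0/4 not · (1,5)@ 1/2 satisfied
Row 2: (2,3)@ 2/4 satisfied · (2,5)@ 2/4 satisfied
Row 3: (3,1)@ 1/2 satisfied · (3,4)@ 2/3 satisfied · (3,5)% 0/2 not
Row 4: (4,1)@ 1/2 satisfied · (4,2)% 0/2 not

(1,4), (3,5), (4,2)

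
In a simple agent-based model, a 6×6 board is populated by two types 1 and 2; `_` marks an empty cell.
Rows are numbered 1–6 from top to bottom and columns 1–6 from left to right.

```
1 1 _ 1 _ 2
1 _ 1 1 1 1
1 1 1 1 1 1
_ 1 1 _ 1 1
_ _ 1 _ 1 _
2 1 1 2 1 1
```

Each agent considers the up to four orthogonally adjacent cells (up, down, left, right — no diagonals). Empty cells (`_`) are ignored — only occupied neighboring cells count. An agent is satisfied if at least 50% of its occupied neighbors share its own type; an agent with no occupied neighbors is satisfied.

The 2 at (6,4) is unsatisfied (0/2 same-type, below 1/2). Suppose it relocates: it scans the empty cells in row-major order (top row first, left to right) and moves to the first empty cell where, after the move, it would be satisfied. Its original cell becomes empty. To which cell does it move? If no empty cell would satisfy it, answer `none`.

(5,1)

Vacating (6,4). Empty cells in order:
  (1,3): 0/3 same-type → still unsatisfied.
  (1,5): 1/3 same-type → still unsatisfied.
  (2,2): 0/4 same-type → still unsatisfied.
  (4,1): 0/2 same-type → still unsatisfied.
  (4,4): 0/3 same-type → still unsatisfied.
  (5,1): 1/1 same-type → satisfied — stop here.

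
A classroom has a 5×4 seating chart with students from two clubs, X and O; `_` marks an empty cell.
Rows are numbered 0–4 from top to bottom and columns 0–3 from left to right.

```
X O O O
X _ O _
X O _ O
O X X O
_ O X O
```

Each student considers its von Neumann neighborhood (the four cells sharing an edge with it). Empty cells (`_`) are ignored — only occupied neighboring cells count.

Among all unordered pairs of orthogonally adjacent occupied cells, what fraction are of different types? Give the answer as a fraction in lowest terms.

Scan each occupied cell's neighbors to the right and below so each pair is counted once.
From row 0: 1 unlike of 5 pairs (running 1/5).
From row 1: 0 unlike of 1 pairs (running 1/6).
From row 2: 3 unlike of 4 pairs (running 4/10).
From row 3: 3 unlike of 6 pairs (running 7/16).
From row 4: 2 unlike of 2 pairs (running 9/18).
Total adjacent occupied pairs: 18; unlike-type pairs: 9.
9/18 reduces to 1/2.

1/2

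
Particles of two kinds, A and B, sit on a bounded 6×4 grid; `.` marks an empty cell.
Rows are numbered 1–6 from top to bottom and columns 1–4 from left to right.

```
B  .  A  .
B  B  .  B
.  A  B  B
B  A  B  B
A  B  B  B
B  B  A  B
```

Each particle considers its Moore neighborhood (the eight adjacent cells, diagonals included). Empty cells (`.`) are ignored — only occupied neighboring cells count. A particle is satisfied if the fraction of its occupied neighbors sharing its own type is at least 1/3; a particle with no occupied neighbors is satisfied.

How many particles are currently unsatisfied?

6

Row 1: (1,1)B 2/2 ok · (1,3)A 0/2 unhappy
Row 2: (2,1)B 2/3 ok · (2,2)B 3/5 ok · (2,4)B 2/3 ok
Row 3: (3,2)A 1/6 unhappy · (3,3)B 5/7 ok · (3,4)B 4/4 ok
Row 4: (4,1)B 1/4 unhappy · (4,2)A 2/7 unhappy · (4,3)B 6/8 ok · (4,4)B 5/5 ok
Row 5: (5,1)A 1/5 unhappy · (5,2)B 5/8 ok · (5,3)B 6/8 ok · (5,4)B 4/5 ok
Row 6: (6,1)B 2/3 ok · (6,2)B 3/5 ok · (6,3)A 0/5 unhappy · (6,4)B 2/3 ok
Unsatisfied: (1,3), (3,2), (4,1), (4,2), (5,1), (6,3) — 6 in total.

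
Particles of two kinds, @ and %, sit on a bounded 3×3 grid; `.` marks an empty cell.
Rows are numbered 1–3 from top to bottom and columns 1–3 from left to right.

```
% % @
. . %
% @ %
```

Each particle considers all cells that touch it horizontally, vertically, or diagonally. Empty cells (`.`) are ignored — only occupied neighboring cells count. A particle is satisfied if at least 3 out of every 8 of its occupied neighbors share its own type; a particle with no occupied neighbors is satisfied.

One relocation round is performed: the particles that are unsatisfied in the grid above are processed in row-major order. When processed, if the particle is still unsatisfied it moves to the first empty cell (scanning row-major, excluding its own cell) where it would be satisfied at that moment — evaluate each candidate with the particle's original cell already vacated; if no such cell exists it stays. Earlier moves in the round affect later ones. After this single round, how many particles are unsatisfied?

Initially unsatisfied (in order): (1,3), (3,1), (3,2).
  (1,3): no empty cell satisfies it; stays.
  (3,1) → (2,1).
  (3,2): no empty cell satisfies it; stays.
Resulting grid:
% % @
% . %
. @ %
Unsatisfied now: (1,3), (3,2).

2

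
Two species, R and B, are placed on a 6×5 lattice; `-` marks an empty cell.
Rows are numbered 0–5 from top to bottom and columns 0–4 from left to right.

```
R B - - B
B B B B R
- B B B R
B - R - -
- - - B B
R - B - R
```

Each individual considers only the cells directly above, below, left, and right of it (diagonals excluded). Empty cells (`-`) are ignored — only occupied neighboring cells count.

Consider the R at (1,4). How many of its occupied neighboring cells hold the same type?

1

Occupied neighbors of (1,4): (0,4)=B, (2,4)=R, (1,3)=B.
Same type (R): 1 of 3.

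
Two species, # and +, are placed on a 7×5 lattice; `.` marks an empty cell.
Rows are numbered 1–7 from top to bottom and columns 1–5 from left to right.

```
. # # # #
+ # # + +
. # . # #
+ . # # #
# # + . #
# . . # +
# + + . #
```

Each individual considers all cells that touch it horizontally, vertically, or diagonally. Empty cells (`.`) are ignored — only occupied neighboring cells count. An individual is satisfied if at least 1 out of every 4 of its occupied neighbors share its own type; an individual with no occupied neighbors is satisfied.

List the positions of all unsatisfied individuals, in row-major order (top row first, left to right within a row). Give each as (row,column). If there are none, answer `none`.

(1,2)# 3/4 ✓
(1,3)# 4/5 ✓
(1,4)# 3/5 ✓
(1,5)# 1/3 ✓
(2,1)+ 0/3 ✗
(2,2)# 4/5 ✓
(2,3)# 6/7 ✓
(2,4)+ 1/7 ✗
(2,5)+ 1/5 ✗
(3,2)# 3/5 ✓
(3,4)# 5/7 ✓
(3,5)# 3/5 ✓
(4,1)+ 0/3 ✗
(4,3)# 4/5 ✓
(4,4)# 5/6 ✓
(4,5)# 4/4 ✓
(5,1)# 2/3 ✓
(5,2)# 3/5 ✓
(5,3)+ 0/4 ✗
(5,5)# 3/4 ✓
(6,1)# 3/4 ✓
(6,4)# 2/5 ✓
(6,5)+ 0/3 ✗
(7,1)# 1/2 ✓
(7,2)+ 1/3 ✓
(7,3)+ 1/2 ✓
(7,5)# 1/2 ✓

(2,1), (2,4), (2,5), (4,1), (5,3), (6,5)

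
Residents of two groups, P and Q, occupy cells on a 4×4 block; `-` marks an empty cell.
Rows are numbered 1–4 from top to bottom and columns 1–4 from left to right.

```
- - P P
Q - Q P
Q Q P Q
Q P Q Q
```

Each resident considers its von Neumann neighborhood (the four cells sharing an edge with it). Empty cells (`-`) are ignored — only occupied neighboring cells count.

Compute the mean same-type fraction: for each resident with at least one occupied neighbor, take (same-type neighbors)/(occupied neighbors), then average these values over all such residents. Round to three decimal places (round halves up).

0.487

(1,3)P 1/2
(1,4)P 2/2
(2,1)Q 1/1
(2,3)Q 0/3
(2,4)P 1/3
(3,1)Q 3/3
(3,2)Q 1/3
(3,3)P 0/4
(3,4)Q 1/3
(4,1)Q 1/2
(4,2)P 0/3
(4,3)Q 1/3
(4,4)Q 2/2
Sum over 13 residents: 1/2 + 2/2 + 1/1 + 0/3 + 1/3 + 3/3 + 1/3 + 0/4 + 1/3 + 1/2 + 0/3 + 1/3 + 2/2 = 19/3; mean = 19/3 ÷ 13 = 19/39 = 0.487179… → 0.487.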